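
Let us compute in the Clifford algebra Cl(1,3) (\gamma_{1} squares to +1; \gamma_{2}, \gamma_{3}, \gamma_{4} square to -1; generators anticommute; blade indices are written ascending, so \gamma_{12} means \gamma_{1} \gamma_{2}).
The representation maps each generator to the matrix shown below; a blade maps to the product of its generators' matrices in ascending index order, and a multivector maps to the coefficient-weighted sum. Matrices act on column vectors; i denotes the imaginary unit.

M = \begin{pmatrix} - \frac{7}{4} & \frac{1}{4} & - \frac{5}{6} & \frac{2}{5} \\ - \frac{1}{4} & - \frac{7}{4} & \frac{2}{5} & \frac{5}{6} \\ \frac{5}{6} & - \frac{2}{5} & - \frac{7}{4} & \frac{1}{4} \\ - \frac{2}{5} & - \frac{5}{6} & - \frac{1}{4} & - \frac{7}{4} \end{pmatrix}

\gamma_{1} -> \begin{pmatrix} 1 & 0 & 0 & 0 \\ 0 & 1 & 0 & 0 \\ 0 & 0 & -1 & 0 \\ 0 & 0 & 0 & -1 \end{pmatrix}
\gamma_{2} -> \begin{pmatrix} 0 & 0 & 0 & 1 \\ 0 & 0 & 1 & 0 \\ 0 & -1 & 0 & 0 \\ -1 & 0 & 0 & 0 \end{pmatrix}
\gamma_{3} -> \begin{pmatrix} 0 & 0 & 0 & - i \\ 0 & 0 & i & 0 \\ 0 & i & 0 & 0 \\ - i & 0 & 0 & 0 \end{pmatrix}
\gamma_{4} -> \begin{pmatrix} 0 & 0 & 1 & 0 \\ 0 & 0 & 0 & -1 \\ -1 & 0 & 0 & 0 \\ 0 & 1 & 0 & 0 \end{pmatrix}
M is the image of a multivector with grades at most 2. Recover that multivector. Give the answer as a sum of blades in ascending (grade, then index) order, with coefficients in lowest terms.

Method: the blade images are trace-orthogonal — tr(rho(e_A) rho(e_B)^-1) = 4 if A = B and 0 otherwise — and rho(e_A)^-1 = (e_A)^2 * rho(e_A) with (e_A)^2 = +1 or -1, so the coefficient of e_A in the preimage is (e_A)^2 * tr(M rho(e_A))/4.
Nonzero projections over blades of grade <= 2: 1: (1)^2 = +1, tr(M 1) = -7, coefficient -\frac{7}{4}; \gamma_{2}: (\gamma_{2})^2 = -1, tr(M rho(\gamma_{2})) = - \frac{8}{5}, coefficient \frac{2}{5}; \gamma_{4}: (\gamma_{4})^2 = -1, tr(M rho(\gamma_{4})) = \frac{10}{3}, coefficient -\frac{5}{6}; \gamma_{24}: (\gamma_{24})^2 = -1, tr(M rho(\gamma_{24})) = -1, coefficient \frac{1}{4}. Every other blade of grade <= 2 projects to 0.
Answer: -\frac{7}{4} + \frac{2}{5} \gamma_{2} - \frac{5}{6} \gamma_{4} + \frac{1}{4} \gamma_{24}


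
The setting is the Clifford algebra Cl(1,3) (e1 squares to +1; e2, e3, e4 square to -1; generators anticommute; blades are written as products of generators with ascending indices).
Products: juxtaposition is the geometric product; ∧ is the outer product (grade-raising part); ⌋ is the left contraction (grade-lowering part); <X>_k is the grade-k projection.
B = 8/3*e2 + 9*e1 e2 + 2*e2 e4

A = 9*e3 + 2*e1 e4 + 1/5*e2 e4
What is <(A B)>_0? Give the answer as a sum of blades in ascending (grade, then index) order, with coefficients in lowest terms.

step 1: -2/5 + 8/15*e4 + 4*e1 e2 + 9/5*e1 e4 - 24*e2 e3 + 18*e2 e4 + 81*e1 e2 e3 - 16/3*e1 e2 e4 - 18*e2 e3 e4
step 2: -2/5
Answer: -2/5


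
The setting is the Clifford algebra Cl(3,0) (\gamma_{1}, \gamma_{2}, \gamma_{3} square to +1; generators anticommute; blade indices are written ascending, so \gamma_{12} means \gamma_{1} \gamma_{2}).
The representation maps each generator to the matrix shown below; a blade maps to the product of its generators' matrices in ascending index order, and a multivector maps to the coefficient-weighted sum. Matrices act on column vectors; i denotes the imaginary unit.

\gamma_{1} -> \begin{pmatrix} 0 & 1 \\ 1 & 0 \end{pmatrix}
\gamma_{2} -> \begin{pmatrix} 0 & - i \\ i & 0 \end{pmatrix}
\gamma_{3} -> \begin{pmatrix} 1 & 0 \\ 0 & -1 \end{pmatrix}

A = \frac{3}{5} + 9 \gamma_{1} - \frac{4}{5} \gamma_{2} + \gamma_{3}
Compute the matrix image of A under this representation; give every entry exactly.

M = (\frac{3}{5})*1 + (9)*rho(\gamma_{1}) + (-\frac{4}{5})*rho(\gamma_{2}) + (1)*rho(\gamma_{3}), summed entrywise (1 is the identity matrix):
Answer: \begin{pmatrix} \frac{8}{5} & 9 + \frac{4 i}{5} \\ 9 - \frac{4 i}{5} & - \frac{2}{5} \end{pmatrix}


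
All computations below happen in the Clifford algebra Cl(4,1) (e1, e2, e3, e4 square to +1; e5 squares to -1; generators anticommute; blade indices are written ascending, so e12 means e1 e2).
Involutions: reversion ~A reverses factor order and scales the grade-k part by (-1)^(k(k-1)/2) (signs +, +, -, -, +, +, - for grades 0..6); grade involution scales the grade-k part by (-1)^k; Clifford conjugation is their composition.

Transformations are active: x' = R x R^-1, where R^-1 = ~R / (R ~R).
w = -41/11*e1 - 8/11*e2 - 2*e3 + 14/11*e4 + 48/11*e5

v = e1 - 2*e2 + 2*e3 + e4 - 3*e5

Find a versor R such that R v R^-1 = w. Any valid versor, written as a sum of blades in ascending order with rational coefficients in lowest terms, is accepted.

Reasoning: v^2 = w^2 = 1 since conjugation preserves the quadratic form; R = v + w = -30/11*e1 - 30/11*e2 + 25/11*e4 + 15/11*e5 is then valid when invertible, keeping its own part and reversing (v - w)/2.
Answer: -30/11*e1 - 30/11*e2 + 25/11*e4 + 15/11*e5


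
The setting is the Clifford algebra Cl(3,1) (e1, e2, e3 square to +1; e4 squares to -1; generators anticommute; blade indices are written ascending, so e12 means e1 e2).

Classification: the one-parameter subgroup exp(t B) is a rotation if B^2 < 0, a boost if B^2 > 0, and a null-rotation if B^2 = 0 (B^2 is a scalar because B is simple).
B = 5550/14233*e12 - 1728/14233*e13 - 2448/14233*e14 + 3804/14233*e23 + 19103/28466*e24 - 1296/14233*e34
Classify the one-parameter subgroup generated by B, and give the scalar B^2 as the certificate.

B^2 term by term: the squares give (5550/14233)^2*(e12)^2 + (-1728/14233)^2*(e13)^2 + (-2448/14233)^2*(e14)^2 + (3804/14233)^2*(e23)^2 + (19103/28466)^2*(e24)^2 + (-1296/14233)^2*(e34)^2 = 30802500/202578289*(-1) + 2985984/202578289*(-1) + 5992704/202578289*(+1) + 14470416/202578289*(-1) + 364924609/810313156*(+1) + 1679616/202578289*(+1) = 1/4 (each basis 2-blade squares to minus the product of its generators' squares); cross terms between blades sharing an index anticommute and cancel; the commuting (index-disjoint) pairs give grade-4 terms 2*c*c'*(blade product), which cancel blade by blade — e1234: -14385600/202578289 + 33009984/202578289 - 18624384/202578289 = 0 — confirming B is simple. So B^2 = 1/4.
Answer: boost, certificate B^2 = 1/4. Because 1/4 is invariant under every versor sandwich, the classification follows from its sign alone.


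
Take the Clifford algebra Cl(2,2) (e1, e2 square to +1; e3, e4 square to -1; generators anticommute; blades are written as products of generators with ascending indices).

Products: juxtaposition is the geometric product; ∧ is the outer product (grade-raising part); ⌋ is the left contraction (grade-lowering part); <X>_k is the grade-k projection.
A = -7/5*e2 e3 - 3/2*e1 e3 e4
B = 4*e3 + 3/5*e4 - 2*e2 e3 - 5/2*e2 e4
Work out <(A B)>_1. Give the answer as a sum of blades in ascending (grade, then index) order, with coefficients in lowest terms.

step 1: 14/5 + 28/5*e2 + 9/10*e1 e3 - 6*e1 e4 - 7/2*e3 e4 - 15/4*e1 e2 e3 + 3*e1 e2 e4 - 21/25*e2 e3 e4
step 2: 28/5*e2
Answer: 28/5*e2


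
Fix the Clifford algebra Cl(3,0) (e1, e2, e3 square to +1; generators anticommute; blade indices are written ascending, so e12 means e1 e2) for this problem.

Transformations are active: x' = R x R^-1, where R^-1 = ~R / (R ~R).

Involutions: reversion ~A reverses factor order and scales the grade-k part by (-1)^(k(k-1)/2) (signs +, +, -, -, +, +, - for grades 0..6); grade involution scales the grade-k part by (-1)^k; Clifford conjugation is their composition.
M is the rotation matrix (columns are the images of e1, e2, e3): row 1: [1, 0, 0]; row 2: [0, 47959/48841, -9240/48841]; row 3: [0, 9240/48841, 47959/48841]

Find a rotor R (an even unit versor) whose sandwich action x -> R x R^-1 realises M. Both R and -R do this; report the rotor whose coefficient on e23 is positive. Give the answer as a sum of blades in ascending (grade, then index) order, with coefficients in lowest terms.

Method: write R = a + b12*e12 + b13*e13 + b23*e23 with a^2 + b12^2 + b13^2 + b23^2 = 1 (so R^-1 = ~R). Expanding the columns R e_j ~R gives tr M = 4a^2 - 1 and, from the antisymmetric part, M21 - M12 = -4a*b12, M13 - M31 = 4a*b13, M32 - M23 = -4a*b23.
Here tr M = 144759/48841, so a^2 = (1 + tr M)/4 = 48400/48841 and a = ±220/221. Taking a = 220/221: M21 - M12 = 0, M13 - M31 = 0, M32 - M23 = 18480/48841, giving b12 = 0, b13 = 0, b23 = -21/221, i.e. R = 220/221 - 21/221*e23.
Its e23 coefficient is negative, so report the other preimage -R.
Answer: -220/221 + 21/221*e23. Note: both R and -R realise this M (trace 144759/48841); the covering map identifies them, and the e23-coefficient sign is the tie-breaker.


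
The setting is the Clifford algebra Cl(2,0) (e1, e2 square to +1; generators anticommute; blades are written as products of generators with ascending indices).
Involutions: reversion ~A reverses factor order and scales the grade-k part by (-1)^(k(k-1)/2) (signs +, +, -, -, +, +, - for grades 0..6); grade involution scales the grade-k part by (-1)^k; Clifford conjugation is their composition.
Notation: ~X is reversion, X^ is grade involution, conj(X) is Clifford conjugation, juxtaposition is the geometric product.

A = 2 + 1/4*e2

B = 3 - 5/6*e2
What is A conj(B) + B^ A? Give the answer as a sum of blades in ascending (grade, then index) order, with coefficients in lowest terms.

first term: 149/24 + 29/12*e2
second term: 149/24 + 29/12*e2
Answer: 149/12 + 29/6*e2


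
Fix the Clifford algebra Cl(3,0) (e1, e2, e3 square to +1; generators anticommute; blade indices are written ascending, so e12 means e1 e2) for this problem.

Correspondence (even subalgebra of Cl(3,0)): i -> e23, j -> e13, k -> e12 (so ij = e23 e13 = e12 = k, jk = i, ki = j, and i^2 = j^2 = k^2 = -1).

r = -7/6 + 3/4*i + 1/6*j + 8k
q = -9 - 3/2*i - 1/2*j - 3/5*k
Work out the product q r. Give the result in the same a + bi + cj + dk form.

In blades: q = -9 - 3/5*e12 - 1/2*e13 - 3/2*e23, r = -7/6 + 8*e12 + 1/6*e13 + 3/4*e23.
Distribute q over r term by term (generator squares from the signature, products reordered to ascending indices): (-9)*r = 21/2 - 72*e12 - 3/2*e13 - 27/4*e23; (-3/5*e12)*r = 24/5 + 7/10*e12 - 9/20*e13 + 1/10*e23; (-1/2*e13)*r = 1/12 + 3/8*e12 + 7/12*e13 - 4*e23; (-3/2*e23)*r = 9/8 - 1/4*e12 + 12*e13 + 7/4*e23.
Sum: 1981/120 - 2847/40*e12 + 319/30*e13 - 89/10*e23; translating back through the correspondence:
Answer: 1981/120 - 89/10*i + 319/30*j - 2847/40*k


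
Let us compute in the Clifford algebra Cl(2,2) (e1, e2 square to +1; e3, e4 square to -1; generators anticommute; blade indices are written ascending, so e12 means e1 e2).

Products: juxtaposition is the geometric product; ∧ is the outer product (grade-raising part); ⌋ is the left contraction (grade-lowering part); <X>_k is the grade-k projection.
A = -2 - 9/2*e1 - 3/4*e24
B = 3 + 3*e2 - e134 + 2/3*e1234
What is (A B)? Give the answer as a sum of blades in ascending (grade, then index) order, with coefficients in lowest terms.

step 1: -6 - 27/2*e1 - 6*e2 + 9/4*e4 - 27/2*e12 + 1/2*e13 - 9/4*e24 + 9/2*e34 + 3/4*e123 + 2*e134 - 3*e234 - 4/3*e1234
Answer: -6 - 27/2*e1 - 6*e2 + 9/4*e4 - 27/2*e12 + 1/2*e13 - 9/4*e24 + 9/2*e34 + 3/4*e123 + 2*e134 - 3*e234 - 4/3*e1234


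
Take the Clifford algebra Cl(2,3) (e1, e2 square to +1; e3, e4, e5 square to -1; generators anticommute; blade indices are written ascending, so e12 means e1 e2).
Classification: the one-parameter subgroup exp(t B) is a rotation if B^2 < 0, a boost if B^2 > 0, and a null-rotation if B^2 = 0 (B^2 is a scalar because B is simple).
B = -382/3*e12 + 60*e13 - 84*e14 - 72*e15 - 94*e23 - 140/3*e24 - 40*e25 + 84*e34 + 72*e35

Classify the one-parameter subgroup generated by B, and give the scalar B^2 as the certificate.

B^2 term by term: the squares give (-382/3)^2*(e12)^2 + (60)^2*(e13)^2 + (-84)^2*(e14)^2 + (-72)^2*(e15)^2 + (-94)^2*(e23)^2 + (-140/3)^2*(e24)^2 + (-40)^2*(e25)^2 + (84)^2*(e34)^2 + (72)^2*(e35)^2 = 145924/9*(-1) + 3600*(+1) + 7056*(+1) + 5184*(+1) + 8836*(+1) + 19600/9*(+1) + 1600*(+1) + 7056*(-1) + 5184*(-1) = 0 (each basis 2-blade squares to minus the product of its generators' squares); cross terms between blades sharing an index anticommute and cancel; the commuting (index-disjoint) pairs give grade-4 terms 2*c*c'*(blade product), which cancel blade by blade — e1234: -21392 + 5600 + 15792 = 0; e1235: -18336 + 4800 + 13536 = 0; e1245: -6720 + 6720 = 0; e1345: 12096 - 12096 = 0; e2345: 6720 - 6720 = 0 — confirming B is simple. So B^2 = 0.
Answer: null-rotation, certificate B^2 = 0. Because 0 is invariant under every versor sandwich, the classification follows from its sign alone.


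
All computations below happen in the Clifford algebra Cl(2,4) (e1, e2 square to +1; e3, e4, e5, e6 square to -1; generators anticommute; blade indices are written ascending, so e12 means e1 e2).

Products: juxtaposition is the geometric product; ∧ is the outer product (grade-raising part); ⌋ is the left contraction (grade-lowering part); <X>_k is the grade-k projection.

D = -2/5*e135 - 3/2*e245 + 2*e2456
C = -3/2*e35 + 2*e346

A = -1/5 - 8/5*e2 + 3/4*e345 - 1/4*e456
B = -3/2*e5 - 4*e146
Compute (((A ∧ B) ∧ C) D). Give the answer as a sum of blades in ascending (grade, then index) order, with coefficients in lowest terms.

step 1: 3/10*e5 + 12/5*e25 + 4/5*e146 - 32/5*e1246
step 2: 3/5*e3456 + 6/5*e13456 + 24/5*e23456 - 48/5*e123456
step 3: 48/5*e3 - 96/5*e13 + 6/5*e23 + 36/5*e36 - 12/25*e46 + 12/5*e123 - 72/5*e136 - 6/25*e146 + 9/10*e236 - 96/25*e246 + 9/5*e1236 + 48/25*e1246
Answer: 48/5*e3 - 96/5*e13 + 6/5*e23 + 36/5*e36 - 12/25*e46 + 12/5*e123 - 72/5*e136 - 6/25*e146 + 9/10*e236 - 96/25*e246 + 9/5*e1236 + 48/25*e1246


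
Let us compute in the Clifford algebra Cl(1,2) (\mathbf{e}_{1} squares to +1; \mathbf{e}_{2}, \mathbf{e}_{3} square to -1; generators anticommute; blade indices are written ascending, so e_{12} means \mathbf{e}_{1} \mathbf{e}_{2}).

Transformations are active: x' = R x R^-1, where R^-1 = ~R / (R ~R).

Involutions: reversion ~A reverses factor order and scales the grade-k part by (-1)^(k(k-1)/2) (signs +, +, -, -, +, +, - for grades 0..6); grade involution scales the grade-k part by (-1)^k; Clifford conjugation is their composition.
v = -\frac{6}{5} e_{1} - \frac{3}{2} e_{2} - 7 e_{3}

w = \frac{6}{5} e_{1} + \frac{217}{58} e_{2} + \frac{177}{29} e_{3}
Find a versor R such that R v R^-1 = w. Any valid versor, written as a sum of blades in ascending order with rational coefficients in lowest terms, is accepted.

The midline construction: v and w both square to -\frac{4981}{100}, so reflecting in their sum \frac{65}{29} e_{2} - \frac{26}{29} e_{3} exchanges them.
Answer: \frac{65}{29} e_{2} - \frac{26}{29} e_{3}


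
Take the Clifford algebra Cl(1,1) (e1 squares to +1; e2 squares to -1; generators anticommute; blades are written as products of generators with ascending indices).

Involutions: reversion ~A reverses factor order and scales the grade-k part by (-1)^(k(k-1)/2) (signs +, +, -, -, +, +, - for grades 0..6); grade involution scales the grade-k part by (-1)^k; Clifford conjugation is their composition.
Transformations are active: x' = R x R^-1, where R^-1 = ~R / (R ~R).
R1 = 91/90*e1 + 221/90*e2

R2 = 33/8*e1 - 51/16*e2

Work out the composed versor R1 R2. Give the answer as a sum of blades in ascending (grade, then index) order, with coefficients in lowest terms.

Distribute over the terms of R1 (each basis-blade product reordered to ascending indices, repeated generators contracted through their squares):
(91/90*e1) R2 = 1001/240 - 1547/480*e1 e2
(221/90*e2) R2 = 3757/480 - 2431/240*e1 e2
Summing the partial products and collecting blades:
Answer: 5759/480 - 6409/480*e1 e2


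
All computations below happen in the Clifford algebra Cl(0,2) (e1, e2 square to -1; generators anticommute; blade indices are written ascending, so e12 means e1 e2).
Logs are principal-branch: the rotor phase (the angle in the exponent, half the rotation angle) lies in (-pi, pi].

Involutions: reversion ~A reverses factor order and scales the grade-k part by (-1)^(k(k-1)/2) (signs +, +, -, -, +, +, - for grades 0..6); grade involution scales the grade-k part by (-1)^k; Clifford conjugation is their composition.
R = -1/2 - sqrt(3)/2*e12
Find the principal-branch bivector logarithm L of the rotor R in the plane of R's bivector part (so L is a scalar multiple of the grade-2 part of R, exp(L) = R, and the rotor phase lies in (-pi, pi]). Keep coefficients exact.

The scalar part of R is -1/2, and that scalar determines the rotor phase on the principal branch; recovering the unit plane as bivector-part over sine of the phase gives L = phase * plane.
Concretely: cos(phase) = -1/2 gives phase = ±2*pi/3, and since phase/sin(phase) is even the sign is immaterial: L = (phase/sin(phase)) * <R>_2 = (4*sqrt(3)*pi/9) * <R>_2.
Answer: -2*pi/3*e12


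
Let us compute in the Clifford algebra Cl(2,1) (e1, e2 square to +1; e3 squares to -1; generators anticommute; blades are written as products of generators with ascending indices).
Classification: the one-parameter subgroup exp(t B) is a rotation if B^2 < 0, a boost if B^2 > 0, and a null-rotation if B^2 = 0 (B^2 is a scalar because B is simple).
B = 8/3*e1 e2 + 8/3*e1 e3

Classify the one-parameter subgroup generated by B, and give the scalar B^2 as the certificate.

B^2 term by term: the squares give (8/3)^2*(e1 e2)^2 + (8/3)^2*(e1 e3)^2 = 64/9*(-1) + 64/9*(+1) = 0 (each basis 2-blade squares to minus the product of its generators' squares); cross terms between blades sharing an index anticommute and cancel. So B^2 = 0.
Answer: null-rotation, certificate B^2 = 0. Certificate logic: 0 is a conjugation-invariant scalar, so its sign fixes rotation versus boost versus null-rotation outright.


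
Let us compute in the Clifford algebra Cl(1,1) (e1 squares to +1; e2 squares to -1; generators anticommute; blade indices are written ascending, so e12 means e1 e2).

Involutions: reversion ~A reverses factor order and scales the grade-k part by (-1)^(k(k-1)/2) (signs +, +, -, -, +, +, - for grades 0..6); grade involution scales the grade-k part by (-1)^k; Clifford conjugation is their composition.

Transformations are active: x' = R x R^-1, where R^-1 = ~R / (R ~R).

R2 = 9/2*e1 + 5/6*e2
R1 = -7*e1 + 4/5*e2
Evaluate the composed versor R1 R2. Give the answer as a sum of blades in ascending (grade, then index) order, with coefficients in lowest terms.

Distribute over the terms of R1 (each basis-blade product reordered to ascending indices, repeated generators contracted through their squares):
(-7*e1) R2 = -63/2 - 35/6*e12
(4/5*e2) R2 = -2/3 - 18/5*e12
Summing the partial products and collecting blades:
Answer: -193/6 - 283/30*e12


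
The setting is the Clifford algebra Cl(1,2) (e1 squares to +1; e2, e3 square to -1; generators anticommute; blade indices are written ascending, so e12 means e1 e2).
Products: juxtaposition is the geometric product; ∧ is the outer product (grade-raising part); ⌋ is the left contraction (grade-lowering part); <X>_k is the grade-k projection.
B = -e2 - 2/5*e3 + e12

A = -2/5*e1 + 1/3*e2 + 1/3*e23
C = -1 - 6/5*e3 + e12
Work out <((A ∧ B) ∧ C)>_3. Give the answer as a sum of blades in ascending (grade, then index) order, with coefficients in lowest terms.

step 1: 2/5*e12 + 4/25*e13 - 2/15*e23
step 2: -2/5*e12 - 4/25*e13 + 2/15*e23 - 12/25*e123
step 3: -12/25*e123
Answer: -12/25*e123


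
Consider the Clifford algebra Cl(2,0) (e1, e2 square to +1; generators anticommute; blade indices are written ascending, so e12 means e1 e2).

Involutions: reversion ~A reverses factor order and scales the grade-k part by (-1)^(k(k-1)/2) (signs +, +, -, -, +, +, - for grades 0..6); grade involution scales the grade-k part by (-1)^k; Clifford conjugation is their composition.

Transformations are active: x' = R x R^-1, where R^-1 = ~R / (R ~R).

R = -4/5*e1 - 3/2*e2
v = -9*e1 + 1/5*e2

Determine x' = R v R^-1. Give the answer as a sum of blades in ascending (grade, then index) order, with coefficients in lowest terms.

~R = -4/5*e1 - 3/2*e2, and R ~R = 289/100, so R^-1 = ~R / (289/100).
R v = 69/10 - 683/50*e12
Answer: 1497/289*e1 - 10639/1445*e2


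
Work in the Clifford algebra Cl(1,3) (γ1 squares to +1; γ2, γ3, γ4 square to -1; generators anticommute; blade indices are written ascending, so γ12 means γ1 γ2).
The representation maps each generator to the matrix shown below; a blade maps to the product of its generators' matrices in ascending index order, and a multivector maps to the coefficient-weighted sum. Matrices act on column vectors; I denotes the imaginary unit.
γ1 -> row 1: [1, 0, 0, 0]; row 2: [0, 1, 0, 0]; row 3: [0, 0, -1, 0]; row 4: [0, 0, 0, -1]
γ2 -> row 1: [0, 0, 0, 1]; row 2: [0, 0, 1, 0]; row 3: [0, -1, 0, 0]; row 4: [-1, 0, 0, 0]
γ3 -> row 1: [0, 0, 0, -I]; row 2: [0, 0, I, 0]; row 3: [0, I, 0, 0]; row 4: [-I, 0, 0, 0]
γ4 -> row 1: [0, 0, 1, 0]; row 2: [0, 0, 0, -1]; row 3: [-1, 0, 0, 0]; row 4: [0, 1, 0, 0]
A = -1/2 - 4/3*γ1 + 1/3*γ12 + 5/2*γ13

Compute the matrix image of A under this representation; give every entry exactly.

Bivector images (products of the table entries): rho(γ12) = rho(γ1)rho(γ2) = row 1: [0, 0, 0, 1]; row 2: [0, 0, 1, 0]; row 3: [0, 1, 0, 0]; row 4: [1, 0, 0, 0]; rho(γ13) = rho(γ1)rho(γ3) = row 1: [0, 0, 0, -I]; row 2: [0, 0, I, 0]; row 3: [0, -I, 0, 0]; row 4: [I, 0, 0, 0].
M = (-1/2)*1 + (-4/3)*rho(γ1) + (1/3)*rho(γ12) + (5/2)*rho(γ13), summed entrywise (1 is the identity matrix):
Answer: row 1: [-11/6, 0, 0, 1/3 - 5*I/2]; row 2: [0, -11/6, 1/3 + 5*I/2, 0]; row 3: [0, 1/3 - 5*I/2, 5/6, 0]; row 4: [1/3 + 5*I/2, 0, 0, 5/6]


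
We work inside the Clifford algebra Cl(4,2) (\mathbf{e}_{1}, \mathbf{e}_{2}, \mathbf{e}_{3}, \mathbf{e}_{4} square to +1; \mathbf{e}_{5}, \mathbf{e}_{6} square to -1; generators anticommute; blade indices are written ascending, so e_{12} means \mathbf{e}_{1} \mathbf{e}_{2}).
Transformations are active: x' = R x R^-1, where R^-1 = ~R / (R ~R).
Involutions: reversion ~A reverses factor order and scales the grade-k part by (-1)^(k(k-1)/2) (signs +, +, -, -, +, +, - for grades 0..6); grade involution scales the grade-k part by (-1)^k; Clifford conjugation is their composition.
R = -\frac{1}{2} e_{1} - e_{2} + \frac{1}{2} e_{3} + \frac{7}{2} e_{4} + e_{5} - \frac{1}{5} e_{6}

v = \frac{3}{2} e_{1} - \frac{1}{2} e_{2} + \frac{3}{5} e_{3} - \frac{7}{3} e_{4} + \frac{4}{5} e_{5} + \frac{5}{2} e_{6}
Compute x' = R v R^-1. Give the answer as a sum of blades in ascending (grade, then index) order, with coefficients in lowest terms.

~R = -\frac{1}{2} e_{1} - e_{2} + \frac{1}{2} e_{3} + \frac{7}{2} e_{4} + e_{5} - \frac{1}{5} e_{6}, and R ~R = \frac{1271}{100}, so R^-1 = ~R / (\frac{1271}{100}).
R v = -\frac{101}{12} + \frac{7}{4} e_{12} - \frac{21}{20} e_{13} - \frac{49}{12} e_{14} - \frac{19}{10} e_{15} - \frac{19}{20} e_{16} - \frac{7}{20} e_{23} + \frac{49}{12} e_{24} - \frac{3}{10} e_{25} - \frac{13}{5} e_{26} - \frac{49}{15} e_{34} - \frac{1}{5} e_{35} + \frac{137}{100} e_{36} + \frac{77}{15} e_{45} + \frac{497}{60} e_{46} + \frac{133}{50} e_{56}
Answer: -\frac{6389}{7626} e_{1} + \frac{13913}{7626} e_{2} - \frac{24064}{19065} e_{3} - \frac{2926}{1271} e_{4} - \frac{40502}{19065} e_{5} - \frac{17045}{7626} e_{6}


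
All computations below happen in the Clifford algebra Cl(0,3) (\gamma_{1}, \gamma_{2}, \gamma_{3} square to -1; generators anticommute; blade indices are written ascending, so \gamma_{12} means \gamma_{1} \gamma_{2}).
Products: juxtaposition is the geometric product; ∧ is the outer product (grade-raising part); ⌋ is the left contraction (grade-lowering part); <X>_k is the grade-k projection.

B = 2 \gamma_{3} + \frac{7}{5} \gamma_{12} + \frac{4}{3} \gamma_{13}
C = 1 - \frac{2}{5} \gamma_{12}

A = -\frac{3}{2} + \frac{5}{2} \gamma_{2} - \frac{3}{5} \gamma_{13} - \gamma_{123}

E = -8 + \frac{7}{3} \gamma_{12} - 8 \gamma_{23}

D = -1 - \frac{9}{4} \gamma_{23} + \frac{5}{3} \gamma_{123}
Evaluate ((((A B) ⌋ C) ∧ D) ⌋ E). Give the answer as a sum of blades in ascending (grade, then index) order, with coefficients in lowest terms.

step 1: \frac{4}{5} + \frac{47}{10} \gamma_{1} - \frac{4}{3} \gamma_{2} - \frac{8}{5} \gamma_{3} - \frac{1}{10} \gamma_{12} - 2 \gamma_{13} + \frac{146}{25} \gamma_{23} - \frac{10}{3} \gamma_{123}
step 2: \frac{19}{25} + \frac{8}{15} \gamma_{1} + \frac{47}{25} \gamma_{2} - \frac{8}{25} \gamma_{12}
step 3: -\frac{19}{25} - \frac{8}{15} \gamma_{1} - \frac{47}{25} \gamma_{2} + \frac{8}{25} \gamma_{12} - \frac{171}{100} \gamma_{23} + \frac{1}{15} \gamma_{123}
step 4: -\frac{626}{75} - \frac{329}{75} \gamma_{1} + \frac{56}{45} \gamma_{2} - \frac{376}{25} \gamma_{3} - \frac{133}{75} \gamma_{12} + \frac{152}{25} \gamma_{23}
Answer: -\frac{626}{75} - \frac{329}{75} \gamma_{1} + \frac{56}{45} \gamma_{2} - \frac{376}{25} \gamma_{3} - \frac{133}{75} \gamma_{12} + \frac{152}{25} \gamma_{23}


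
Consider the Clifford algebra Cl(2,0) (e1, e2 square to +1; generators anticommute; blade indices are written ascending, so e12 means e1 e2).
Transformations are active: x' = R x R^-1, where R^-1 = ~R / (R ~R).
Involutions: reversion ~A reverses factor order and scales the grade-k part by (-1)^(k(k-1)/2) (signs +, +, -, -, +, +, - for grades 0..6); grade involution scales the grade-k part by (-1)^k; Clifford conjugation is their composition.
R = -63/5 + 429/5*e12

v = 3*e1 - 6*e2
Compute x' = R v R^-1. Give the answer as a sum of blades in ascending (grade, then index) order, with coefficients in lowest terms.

~R = -63/5 - 429/5*e12, and R ~R = 37602/5, so R^-1 = ~R / (37602/5).
R v = -2763/5*e1 - 909/5*e2
Answer: -11994/10445*e1 + 69033/10445*e2


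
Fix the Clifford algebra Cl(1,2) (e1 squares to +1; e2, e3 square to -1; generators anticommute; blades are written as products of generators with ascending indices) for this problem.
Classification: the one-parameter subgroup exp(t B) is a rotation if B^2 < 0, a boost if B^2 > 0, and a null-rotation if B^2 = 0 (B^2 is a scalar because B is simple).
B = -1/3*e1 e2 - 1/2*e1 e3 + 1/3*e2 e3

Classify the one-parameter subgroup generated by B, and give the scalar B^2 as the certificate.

B^2 term by term: the squares give (-1/3)^2*(e1 e2)^2 + (-1/2)^2*(e1 e3)^2 + (1/3)^2*(e2 e3)^2 = 1/9*(+1) + 1/4*(+1) + 1/9*(-1) = 1/4 (each basis 2-blade squares to minus the product of its generators' squares); cross terms between blades sharing an index anticommute and cancel. So B^2 = 1/4.
Answer: boost, certificate B^2 = 1/4. Why this suffices: the scalar 1/4 survives any versor conjugation, so its sign alone determines the class however B is presented.


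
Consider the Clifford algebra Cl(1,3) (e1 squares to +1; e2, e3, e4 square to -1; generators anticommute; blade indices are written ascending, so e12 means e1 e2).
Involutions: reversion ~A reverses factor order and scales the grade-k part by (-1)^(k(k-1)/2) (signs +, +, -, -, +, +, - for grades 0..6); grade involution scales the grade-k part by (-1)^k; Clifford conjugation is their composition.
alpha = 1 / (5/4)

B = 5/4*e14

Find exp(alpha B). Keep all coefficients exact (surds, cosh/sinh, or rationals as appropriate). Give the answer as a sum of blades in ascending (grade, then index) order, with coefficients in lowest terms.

B^2 = (5/4)^2*(e14)^2 = 25/16*(+1) = 25/16 (a basis 2-blade squares to minus the product of its generators' squares).
B^2 = 25/16 — hyperbolic case — the even/odd split gives cosh and sinh: l = 5/4, alpha*l = 1, so exp(alpha B) = cosh(1) + (sinh(1)/(5/4))*B = cosh(1) + (4*sinh(1)/5)*B.
Answer: cosh(1) + sinh(1)*e14


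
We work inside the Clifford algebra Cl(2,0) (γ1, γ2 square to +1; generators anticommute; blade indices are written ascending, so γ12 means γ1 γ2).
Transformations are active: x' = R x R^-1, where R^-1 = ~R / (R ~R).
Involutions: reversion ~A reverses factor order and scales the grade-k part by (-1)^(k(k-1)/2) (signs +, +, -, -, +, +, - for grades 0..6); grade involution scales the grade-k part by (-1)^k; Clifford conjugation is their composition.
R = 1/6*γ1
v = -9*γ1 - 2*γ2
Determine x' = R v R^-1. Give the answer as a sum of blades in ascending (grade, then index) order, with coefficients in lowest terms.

~R = 1/6*γ1, and R ~R = 1/36, so R^-1 = ~R / (1/36).
R v = -3/2 - 1/3*γ12
Answer: -9*γ1 + 2*γ2


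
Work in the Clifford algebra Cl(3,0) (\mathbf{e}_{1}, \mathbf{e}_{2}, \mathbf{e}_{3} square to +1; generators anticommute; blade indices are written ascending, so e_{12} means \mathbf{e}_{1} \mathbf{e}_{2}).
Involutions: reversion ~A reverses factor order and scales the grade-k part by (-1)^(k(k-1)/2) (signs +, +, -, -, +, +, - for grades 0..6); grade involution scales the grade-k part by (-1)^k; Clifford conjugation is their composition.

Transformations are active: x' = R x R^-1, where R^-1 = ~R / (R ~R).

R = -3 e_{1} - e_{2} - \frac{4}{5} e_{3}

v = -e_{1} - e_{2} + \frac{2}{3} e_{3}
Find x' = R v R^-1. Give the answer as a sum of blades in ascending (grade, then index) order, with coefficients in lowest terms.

~R = -3 e_{1} - e_{2} - \frac{4}{5} e_{3}, and R ~R = \frac{266}{25}, so R^-1 = ~R / (\frac{266}{25}).
R v = \frac{52}{15} + 2 e_{12} - \frac{14}{5} e_{13} - \frac{22}{15} e_{23}
Answer: -\frac{127}{133} e_{1} + \frac{139}{399} e_{2} - \frac{158}{133} e_{3}


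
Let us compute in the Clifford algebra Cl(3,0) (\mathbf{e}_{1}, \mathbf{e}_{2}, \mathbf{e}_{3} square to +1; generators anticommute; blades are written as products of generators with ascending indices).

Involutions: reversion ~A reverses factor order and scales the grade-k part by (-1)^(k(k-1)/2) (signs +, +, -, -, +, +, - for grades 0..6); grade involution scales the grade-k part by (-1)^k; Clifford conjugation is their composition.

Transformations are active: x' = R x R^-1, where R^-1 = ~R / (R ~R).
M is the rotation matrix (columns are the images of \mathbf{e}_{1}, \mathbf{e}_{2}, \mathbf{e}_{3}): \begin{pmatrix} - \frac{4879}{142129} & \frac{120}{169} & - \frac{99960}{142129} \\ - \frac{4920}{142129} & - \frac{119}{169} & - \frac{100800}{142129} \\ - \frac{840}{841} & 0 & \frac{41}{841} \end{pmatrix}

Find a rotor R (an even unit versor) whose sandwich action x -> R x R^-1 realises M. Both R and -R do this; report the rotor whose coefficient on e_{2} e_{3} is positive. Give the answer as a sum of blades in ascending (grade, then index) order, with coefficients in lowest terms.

Method: write R = a + b12*e_{1} e_{2} + b13*e_{1} e_{3} + b23*e_{2} e_{3} with a^2 + b12^2 + b13^2 + b23^2 = 1 (so R^-1 = ~R). Expanding the columns R e_j ~R gives tr M = 4a^2 - 1 and, from the antisymmetric part, M21 - M12 = -4a*b12, M13 - M31 = 4a*b13, M32 - M23 = -4a*b23.
Here tr M = -\frac{98029}{142129}, so a^2 = (1 + tr M)/4 = \frac{11025}{142129} and a = ±\frac{105}{377}. Taking a = \frac{105}{377}: M21 - M12 = -\frac{105840}{142129}, M13 - M31 = \frac{42000}{142129}, M32 - M23 = \frac{100800}{142129}, giving b12 = \frac{252}{377}, b13 = \frac{100}{377}, b23 = -\frac{240}{377}, i.e. R = \frac{105}{377} + \frac{252}{377} e_{1} e_{2} + \frac{100}{377} e_{1} e_{3} - \frac{240}{377} e_{2} e_{3}.
Its e_{2} e_{3} coefficient is negative, so report the other preimage -R.
Answer: -\frac{105}{377} - \frac{252}{377} e_{1} e_{2} - \frac{100}{377} e_{1} e_{3} + \frac{240}{377} e_{2} e_{3}. Recall the cover is two-to-one: with M of trace -\frac{98029}{142129}, both preimages act alike, and the stated e_{2} e_{3} sign chooses the sheet.


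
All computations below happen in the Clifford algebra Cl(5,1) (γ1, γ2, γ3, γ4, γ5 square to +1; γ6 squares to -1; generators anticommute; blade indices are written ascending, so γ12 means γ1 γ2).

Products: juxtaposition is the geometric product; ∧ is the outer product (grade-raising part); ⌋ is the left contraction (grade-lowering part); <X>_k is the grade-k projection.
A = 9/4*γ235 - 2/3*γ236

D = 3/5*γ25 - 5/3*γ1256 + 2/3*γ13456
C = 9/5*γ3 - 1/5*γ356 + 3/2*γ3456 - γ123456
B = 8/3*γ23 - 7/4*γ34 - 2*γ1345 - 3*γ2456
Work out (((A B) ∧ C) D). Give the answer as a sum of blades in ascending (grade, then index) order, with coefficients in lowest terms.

step 1: -6*γ5 + 16/9*γ6 + 9/2*γ124 - 63/16*γ245 + 7/6*γ246 - 2*γ345 + 27/4*γ346 + 4/3*γ12456
step 2: 54/5*γ35 - 16/5*γ36 - 81/10*γ1234 - 567/80*γ2345 + 21/10*γ2346 - 3/2*γ123456
step 3: -γ2 + 162/25*γ23 + 701/400*γ34 - 7/5*γ125 + 189/40*γ126 - 32/15*γ145 + 36/5*γ146 - 27/5*γ256 + 16/3*γ1235 - 18*γ1236 - 34/25*γ1345 - 873/80*γ1346 + 48/25*γ2356 - 306/25*γ3456
Answer: -γ2 + 162/25*γ23 + 701/400*γ34 - 7/5*γ125 + 189/40*γ126 - 32/15*γ145 + 36/5*γ146 - 27/5*γ256 + 16/3*γ1235 - 18*γ1236 - 34/25*γ1345 - 873/80*γ1346 + 48/25*γ2356 - 306/25*γ3456


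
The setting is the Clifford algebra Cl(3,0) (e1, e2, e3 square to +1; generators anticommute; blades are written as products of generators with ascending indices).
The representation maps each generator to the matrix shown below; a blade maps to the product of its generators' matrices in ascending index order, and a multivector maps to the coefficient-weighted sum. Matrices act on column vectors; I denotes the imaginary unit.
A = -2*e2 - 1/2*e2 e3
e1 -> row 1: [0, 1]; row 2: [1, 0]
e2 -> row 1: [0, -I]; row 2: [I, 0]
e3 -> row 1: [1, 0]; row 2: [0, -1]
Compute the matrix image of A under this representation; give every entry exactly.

Bivector images (products of the table entries): rho(e2 e3) = rho(e2)rho(e3) = row 1: [0, I]; row 2: [I, 0].
M = (-2)*rho(e2) + (-1/2)*rho(e2 e3), summed entrywise:
Answer: row 1: [0, 3*I/2]; row 2: [-5*I/2, 0]


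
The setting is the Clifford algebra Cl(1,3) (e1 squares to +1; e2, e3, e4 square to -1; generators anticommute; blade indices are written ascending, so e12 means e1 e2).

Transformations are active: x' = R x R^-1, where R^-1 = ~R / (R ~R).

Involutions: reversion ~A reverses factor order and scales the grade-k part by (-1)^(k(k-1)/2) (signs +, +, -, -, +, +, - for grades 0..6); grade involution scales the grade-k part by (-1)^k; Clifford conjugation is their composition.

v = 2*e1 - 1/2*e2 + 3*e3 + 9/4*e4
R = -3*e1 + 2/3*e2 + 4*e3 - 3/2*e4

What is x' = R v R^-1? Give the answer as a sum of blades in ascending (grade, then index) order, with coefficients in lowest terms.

~R = -3*e1 + 2/3*e2 + 4*e3 - 3/2*e4, and R ~R = -349/36, so R^-1 = ~R / (-349/36).
R v = -343/24 + 1/6*e12 - 17*e13 - 15/4*e14 + 4*e23 + 3/4*e24 + 27/2*e34
Answer: -3785/349*e1 + 1721/698*e2 + 3069/349*e3 - 9315/1396*e4


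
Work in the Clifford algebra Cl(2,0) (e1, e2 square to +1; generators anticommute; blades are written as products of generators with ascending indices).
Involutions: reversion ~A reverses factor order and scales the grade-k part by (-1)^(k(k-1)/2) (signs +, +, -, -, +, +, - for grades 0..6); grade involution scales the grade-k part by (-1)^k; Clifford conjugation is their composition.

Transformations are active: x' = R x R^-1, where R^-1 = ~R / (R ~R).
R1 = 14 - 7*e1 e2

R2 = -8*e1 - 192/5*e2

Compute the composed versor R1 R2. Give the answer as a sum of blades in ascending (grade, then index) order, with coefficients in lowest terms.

Distribute over the terms of R1 (each basis-blade product reordered to ascending indices, repeated generators contracted through their squares):
(14) R2 = -112*e1 - 2688/5*e2
(-7*e1 e2) R2 = 1344/5*e1 - 56*e2
Summing the partial products and collecting blades:
Answer: 784/5*e1 - 2968/5*e2


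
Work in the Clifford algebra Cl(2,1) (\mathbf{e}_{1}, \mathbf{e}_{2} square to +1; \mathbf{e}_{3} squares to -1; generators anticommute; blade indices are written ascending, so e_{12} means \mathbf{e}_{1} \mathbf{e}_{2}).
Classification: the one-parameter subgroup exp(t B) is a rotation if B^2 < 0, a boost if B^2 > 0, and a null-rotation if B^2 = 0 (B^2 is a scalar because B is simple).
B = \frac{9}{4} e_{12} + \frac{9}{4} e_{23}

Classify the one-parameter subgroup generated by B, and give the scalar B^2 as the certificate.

B^2 term by term: the squares give (\frac{9}{4})^2*(e_{12})^2 + (\frac{9}{4})^2*(e_{23})^2 = \frac{81}{16}*(-1) + \frac{81}{16}*(+1) = 0 (each basis 2-blade squares to minus the product of its generators' squares); cross terms between blades sharing an index anticommute and cancel. So B^2 = 0.
Answer: null-rotation, certificate B^2 = 0. The scalar 0 is the complete invariant here: its sign names the subgroup type.


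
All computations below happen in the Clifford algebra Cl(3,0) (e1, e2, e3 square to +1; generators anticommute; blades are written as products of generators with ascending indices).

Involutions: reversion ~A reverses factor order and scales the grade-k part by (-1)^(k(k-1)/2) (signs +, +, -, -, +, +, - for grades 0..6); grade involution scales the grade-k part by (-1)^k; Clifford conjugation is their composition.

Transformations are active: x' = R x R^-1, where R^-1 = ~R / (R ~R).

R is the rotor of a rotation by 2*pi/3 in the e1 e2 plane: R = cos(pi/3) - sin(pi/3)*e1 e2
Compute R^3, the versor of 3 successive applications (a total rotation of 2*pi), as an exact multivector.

Because a rotor carries half the rotation angle, composing 3 copies of this e1 e2-plane rotor multiplies the phase: 3*(pi/3) = pi, hence R^3 = cos(pi) - sin(pi)*e1 e2.
cos(pi) = -1 and sin(pi) = 0, so R^3 = -1. The total rotation 2*pi is 1 full turn, so every vector returns to itself, yet the rotor is -1, on the OTHER sheet of the double cover (an odd number of 2*pi turns).
Answer: -1


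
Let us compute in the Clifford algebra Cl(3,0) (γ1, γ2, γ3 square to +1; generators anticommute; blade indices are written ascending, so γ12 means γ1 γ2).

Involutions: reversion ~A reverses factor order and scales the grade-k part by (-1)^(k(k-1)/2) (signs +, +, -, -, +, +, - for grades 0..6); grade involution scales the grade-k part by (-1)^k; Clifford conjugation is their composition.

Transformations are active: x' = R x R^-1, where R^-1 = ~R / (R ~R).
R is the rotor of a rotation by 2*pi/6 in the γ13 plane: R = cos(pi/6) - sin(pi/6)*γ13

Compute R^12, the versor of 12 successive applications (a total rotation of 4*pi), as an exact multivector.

Rotor phase runs at HALF the rotation angle; powers of one rotor simply add phase, so after 12 steps in γ13 the phase is 12*pi/6 = 2*pi and R^12 = cos(2*pi) - sin(2*pi)*γ13.
cos(2*pi) = 1 and sin(2*pi) = 0, so R^12 = 1. The total rotation 4*pi is 2 full turns, so every vector returns to itself, yet the rotor is +1, back on the identity sheet (an even number of 2*pi turns).
Answer: 1


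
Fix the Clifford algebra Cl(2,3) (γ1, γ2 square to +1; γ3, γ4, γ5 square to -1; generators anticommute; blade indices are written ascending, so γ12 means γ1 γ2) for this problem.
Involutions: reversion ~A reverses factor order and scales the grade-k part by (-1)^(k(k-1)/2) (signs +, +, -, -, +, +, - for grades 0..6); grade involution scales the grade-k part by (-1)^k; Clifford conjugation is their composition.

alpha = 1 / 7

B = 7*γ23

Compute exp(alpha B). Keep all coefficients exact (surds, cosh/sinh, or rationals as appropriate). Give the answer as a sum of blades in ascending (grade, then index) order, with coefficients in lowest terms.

B^2 = (7)^2*(γ23)^2 = 49*(+1) = 49 (a basis 2-blade squares to minus the product of its generators' squares).
B^2 = 49 — B^2 > 0, so the exponential closes hyperbolically: l = 7, alpha*l = 1, so exp(alpha B) = cosh(1) + (sinh(1)/7)*B = cosh(1) + (sinh(1)/7)*B.
Answer: cosh(1) + sinh(1)*γ23


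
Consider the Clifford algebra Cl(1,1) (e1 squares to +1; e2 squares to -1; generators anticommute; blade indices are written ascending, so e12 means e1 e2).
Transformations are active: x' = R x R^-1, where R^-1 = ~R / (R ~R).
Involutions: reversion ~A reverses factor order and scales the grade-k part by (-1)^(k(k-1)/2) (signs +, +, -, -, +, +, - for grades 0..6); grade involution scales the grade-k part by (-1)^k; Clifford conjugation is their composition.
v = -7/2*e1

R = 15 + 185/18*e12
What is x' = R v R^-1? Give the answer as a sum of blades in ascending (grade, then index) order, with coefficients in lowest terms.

~R = 15 - 185/18*e12, and R ~R = 38675/324, so R^-1 = ~R / (38675/324).
R v = -105/2*e1 + 1295/36*e2
Answer: -4285/442*e1 + 1998/221*e2


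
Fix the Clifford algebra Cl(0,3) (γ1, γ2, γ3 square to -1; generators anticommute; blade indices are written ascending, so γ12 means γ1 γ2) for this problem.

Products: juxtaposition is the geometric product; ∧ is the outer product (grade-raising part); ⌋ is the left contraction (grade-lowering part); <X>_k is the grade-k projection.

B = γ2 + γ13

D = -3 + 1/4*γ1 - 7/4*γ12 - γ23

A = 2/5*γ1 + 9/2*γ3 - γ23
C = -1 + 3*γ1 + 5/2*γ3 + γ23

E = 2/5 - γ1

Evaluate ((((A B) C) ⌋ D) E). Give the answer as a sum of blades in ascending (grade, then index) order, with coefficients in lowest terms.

step 1: 9/2*γ1 - 7/5*γ3 + 7/5*γ12 - 9/2*γ23
step 2: -11/2 - 9/2*γ1 + 281/20*γ2 + 7/5*γ3 - 7/5*γ12 + 281/20*γ13 + 9/2*γ23 - 11/2*γ123
step 3: 787/40 - 2077/80*γ1 - 371/40*γ2 + 281/20*γ3 + 77/8*γ12 + 11/2*γ23
step 4: -7237/400 - 1503/50*γ1 - 2667/200*γ2 + 281/50*γ3 - 217/40*γ12 + 281/20*γ13 + 11/5*γ23 - 11/2*γ123
Answer: -7237/400 - 1503/50*γ1 - 2667/200*γ2 + 281/50*γ3 - 217/40*γ12 + 281/20*γ13 + 11/5*γ23 - 11/2*γ123
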